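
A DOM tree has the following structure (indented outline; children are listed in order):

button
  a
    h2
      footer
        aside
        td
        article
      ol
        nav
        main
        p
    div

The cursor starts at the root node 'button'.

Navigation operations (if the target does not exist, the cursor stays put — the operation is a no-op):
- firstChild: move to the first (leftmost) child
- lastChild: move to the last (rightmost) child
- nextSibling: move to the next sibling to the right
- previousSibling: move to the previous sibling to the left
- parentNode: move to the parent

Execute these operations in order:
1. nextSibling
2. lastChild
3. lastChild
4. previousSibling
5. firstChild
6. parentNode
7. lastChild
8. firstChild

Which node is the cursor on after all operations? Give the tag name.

After 1 (nextSibling): button (no-op, stayed)
After 2 (lastChild): a
After 3 (lastChild): div
After 4 (previousSibling): h2
After 5 (firstChild): footer
After 6 (parentNode): h2
After 7 (lastChild): ol
After 8 (firstChild): nav

Answer: nav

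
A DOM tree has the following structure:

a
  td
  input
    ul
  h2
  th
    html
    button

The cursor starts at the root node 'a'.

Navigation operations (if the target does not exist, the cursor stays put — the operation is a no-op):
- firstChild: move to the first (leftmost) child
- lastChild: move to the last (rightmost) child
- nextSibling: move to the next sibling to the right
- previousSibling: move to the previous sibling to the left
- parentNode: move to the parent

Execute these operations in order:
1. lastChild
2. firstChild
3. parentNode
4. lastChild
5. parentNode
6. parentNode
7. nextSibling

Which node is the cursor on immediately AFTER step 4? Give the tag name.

After 1 (lastChild): th
After 2 (firstChild): html
After 3 (parentNode): th
After 4 (lastChild): button

Answer: button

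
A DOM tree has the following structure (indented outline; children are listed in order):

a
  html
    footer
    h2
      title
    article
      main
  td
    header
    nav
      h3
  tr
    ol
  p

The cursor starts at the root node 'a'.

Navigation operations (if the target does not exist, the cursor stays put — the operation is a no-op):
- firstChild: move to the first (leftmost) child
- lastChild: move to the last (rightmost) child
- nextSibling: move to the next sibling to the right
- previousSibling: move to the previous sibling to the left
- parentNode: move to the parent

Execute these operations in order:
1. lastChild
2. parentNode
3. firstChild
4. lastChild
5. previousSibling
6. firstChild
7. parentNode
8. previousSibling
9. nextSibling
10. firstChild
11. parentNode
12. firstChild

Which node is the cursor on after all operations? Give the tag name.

After 1 (lastChild): p
After 2 (parentNode): a
After 3 (firstChild): html
After 4 (lastChild): article
After 5 (previousSibling): h2
After 6 (firstChild): title
After 7 (parentNode): h2
After 8 (previousSibling): footer
After 9 (nextSibling): h2
After 10 (firstChild): title
After 11 (parentNode): h2
After 12 (firstChild): title

Answer: title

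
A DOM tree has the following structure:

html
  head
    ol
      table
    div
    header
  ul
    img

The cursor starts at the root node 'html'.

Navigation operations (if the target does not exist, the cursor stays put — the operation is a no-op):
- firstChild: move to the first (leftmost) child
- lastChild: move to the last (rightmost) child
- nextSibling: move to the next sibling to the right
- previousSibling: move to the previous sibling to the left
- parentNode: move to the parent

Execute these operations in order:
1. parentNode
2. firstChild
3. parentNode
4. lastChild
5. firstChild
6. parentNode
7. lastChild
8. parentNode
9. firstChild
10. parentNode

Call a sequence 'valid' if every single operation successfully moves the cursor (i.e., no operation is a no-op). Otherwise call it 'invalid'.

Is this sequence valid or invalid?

After 1 (parentNode): html (no-op, stayed)
After 2 (firstChild): head
After 3 (parentNode): html
After 4 (lastChild): ul
After 5 (firstChild): img
After 6 (parentNode): ul
After 7 (lastChild): img
After 8 (parentNode): ul
After 9 (firstChild): img
After 10 (parentNode): ul

Answer: invalid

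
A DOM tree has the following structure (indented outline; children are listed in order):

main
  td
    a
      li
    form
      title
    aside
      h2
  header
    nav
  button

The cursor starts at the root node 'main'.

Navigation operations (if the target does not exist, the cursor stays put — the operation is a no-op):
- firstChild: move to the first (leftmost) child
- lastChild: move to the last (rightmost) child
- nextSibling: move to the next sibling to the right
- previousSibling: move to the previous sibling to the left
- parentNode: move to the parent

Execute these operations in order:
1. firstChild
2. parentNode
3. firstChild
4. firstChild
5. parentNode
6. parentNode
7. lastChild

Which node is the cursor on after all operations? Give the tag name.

Answer: button

Derivation:
After 1 (firstChild): td
After 2 (parentNode): main
After 3 (firstChild): td
After 4 (firstChild): a
After 5 (parentNode): td
After 6 (parentNode): main
After 7 (lastChild): button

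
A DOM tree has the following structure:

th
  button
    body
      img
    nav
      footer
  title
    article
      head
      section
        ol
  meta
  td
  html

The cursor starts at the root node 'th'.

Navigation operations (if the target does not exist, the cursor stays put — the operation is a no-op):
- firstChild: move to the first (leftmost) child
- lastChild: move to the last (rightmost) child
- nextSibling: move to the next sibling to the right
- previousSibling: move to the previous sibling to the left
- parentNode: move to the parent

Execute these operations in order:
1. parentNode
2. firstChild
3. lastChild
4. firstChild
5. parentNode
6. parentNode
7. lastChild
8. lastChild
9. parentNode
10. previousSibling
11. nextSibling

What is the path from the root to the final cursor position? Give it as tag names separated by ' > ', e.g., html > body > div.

After 1 (parentNode): th (no-op, stayed)
After 2 (firstChild): button
After 3 (lastChild): nav
After 4 (firstChild): footer
After 5 (parentNode): nav
After 6 (parentNode): button
After 7 (lastChild): nav
After 8 (lastChild): footer
After 9 (parentNode): nav
After 10 (previousSibling): body
After 11 (nextSibling): nav

Answer: th > button > nav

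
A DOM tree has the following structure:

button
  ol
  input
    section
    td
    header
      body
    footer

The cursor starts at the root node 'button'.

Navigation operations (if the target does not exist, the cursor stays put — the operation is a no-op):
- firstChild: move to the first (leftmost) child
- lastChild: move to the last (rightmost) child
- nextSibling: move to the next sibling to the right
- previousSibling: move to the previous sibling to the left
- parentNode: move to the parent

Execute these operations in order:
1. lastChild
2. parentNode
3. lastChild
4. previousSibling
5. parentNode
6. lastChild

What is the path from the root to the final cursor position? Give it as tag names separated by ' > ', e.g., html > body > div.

After 1 (lastChild): input
After 2 (parentNode): button
After 3 (lastChild): input
After 4 (previousSibling): ol
After 5 (parentNode): button
After 6 (lastChild): input

Answer: button > input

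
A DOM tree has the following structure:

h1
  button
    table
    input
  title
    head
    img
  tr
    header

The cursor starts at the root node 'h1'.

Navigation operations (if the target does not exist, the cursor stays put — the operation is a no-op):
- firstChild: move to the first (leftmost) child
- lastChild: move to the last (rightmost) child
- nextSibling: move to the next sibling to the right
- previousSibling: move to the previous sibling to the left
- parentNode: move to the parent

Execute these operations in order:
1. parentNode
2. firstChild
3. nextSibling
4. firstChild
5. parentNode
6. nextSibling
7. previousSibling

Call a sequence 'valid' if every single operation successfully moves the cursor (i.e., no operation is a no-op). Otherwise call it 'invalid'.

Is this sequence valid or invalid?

After 1 (parentNode): h1 (no-op, stayed)
After 2 (firstChild): button
After 3 (nextSibling): title
After 4 (firstChild): head
After 5 (parentNode): title
After 6 (nextSibling): tr
After 7 (previousSibling): title

Answer: invalid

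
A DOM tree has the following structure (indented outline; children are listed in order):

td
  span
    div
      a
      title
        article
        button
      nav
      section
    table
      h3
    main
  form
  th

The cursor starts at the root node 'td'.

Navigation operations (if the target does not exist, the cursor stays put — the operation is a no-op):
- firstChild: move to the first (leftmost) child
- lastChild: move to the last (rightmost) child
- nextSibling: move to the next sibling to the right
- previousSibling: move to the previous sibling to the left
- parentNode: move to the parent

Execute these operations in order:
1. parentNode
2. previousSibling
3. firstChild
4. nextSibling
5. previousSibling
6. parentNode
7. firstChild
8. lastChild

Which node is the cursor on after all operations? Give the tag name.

After 1 (parentNode): td (no-op, stayed)
After 2 (previousSibling): td (no-op, stayed)
After 3 (firstChild): span
After 4 (nextSibling): form
After 5 (previousSibling): span
After 6 (parentNode): td
After 7 (firstChild): span
After 8 (lastChild): main

Answer: main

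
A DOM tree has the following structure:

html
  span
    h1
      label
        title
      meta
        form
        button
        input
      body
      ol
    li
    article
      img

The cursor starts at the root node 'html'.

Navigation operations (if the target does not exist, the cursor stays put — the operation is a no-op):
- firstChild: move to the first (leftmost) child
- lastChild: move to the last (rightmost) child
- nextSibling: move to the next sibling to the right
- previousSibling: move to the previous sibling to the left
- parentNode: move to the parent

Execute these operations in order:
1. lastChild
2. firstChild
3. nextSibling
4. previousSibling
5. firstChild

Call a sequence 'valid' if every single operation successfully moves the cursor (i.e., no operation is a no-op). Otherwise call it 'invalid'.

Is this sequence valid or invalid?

After 1 (lastChild): span
After 2 (firstChild): h1
After 3 (nextSibling): li
After 4 (previousSibling): h1
After 5 (firstChild): label

Answer: valid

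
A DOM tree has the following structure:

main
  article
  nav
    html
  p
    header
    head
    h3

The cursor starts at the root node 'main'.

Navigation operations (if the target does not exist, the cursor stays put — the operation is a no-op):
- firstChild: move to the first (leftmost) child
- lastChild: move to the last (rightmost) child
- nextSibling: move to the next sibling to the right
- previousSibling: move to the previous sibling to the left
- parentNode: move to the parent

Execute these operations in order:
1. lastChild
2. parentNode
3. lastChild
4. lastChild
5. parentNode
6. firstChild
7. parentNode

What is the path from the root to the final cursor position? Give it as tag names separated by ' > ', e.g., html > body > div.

After 1 (lastChild): p
After 2 (parentNode): main
After 3 (lastChild): p
After 4 (lastChild): h3
After 5 (parentNode): p
After 6 (firstChild): header
After 7 (parentNode): p

Answer: main > p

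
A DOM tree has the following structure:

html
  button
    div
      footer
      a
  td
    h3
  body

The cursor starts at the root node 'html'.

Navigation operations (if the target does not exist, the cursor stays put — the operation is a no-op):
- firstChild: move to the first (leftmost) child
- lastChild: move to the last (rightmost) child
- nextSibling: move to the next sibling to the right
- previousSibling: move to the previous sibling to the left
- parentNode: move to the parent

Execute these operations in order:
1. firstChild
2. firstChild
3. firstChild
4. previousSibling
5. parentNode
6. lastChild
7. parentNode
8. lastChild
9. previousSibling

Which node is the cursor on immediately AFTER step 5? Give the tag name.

Answer: div

Derivation:
After 1 (firstChild): button
After 2 (firstChild): div
After 3 (firstChild): footer
After 4 (previousSibling): footer (no-op, stayed)
After 5 (parentNode): div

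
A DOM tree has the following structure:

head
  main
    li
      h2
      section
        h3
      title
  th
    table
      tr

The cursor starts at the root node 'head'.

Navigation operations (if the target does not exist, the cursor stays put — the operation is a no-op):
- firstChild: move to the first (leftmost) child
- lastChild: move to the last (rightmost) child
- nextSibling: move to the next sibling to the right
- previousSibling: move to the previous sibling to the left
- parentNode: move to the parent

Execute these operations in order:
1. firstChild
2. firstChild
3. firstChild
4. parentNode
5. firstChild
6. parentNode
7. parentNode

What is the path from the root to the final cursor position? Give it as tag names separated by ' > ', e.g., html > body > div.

After 1 (firstChild): main
After 2 (firstChild): li
After 3 (firstChild): h2
After 4 (parentNode): li
After 5 (firstChild): h2
After 6 (parentNode): li
After 7 (parentNode): main

Answer: head > main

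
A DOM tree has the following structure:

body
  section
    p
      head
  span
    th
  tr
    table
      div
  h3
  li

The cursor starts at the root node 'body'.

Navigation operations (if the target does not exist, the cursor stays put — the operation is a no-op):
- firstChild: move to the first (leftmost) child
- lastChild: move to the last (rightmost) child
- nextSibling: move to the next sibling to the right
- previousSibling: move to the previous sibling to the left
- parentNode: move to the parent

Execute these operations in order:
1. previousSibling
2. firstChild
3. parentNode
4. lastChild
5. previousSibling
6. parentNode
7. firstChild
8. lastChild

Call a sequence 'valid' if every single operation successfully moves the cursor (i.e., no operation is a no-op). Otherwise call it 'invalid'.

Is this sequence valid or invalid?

Answer: invalid

Derivation:
After 1 (previousSibling): body (no-op, stayed)
After 2 (firstChild): section
After 3 (parentNode): body
After 4 (lastChild): li
After 5 (previousSibling): h3
After 6 (parentNode): body
After 7 (firstChild): section
After 8 (lastChild): p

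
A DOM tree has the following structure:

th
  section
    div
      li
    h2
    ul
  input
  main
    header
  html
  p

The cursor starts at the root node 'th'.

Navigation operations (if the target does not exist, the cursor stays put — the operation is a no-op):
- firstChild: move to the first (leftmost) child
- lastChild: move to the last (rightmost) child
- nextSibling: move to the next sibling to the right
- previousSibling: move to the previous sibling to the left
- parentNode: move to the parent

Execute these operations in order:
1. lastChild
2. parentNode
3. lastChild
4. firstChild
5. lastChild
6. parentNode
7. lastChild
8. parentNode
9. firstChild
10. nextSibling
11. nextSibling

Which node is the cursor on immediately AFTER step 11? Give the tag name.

Answer: main

Derivation:
After 1 (lastChild): p
After 2 (parentNode): th
After 3 (lastChild): p
After 4 (firstChild): p (no-op, stayed)
After 5 (lastChild): p (no-op, stayed)
After 6 (parentNode): th
After 7 (lastChild): p
After 8 (parentNode): th
After 9 (firstChild): section
After 10 (nextSibling): input
After 11 (nextSibling): main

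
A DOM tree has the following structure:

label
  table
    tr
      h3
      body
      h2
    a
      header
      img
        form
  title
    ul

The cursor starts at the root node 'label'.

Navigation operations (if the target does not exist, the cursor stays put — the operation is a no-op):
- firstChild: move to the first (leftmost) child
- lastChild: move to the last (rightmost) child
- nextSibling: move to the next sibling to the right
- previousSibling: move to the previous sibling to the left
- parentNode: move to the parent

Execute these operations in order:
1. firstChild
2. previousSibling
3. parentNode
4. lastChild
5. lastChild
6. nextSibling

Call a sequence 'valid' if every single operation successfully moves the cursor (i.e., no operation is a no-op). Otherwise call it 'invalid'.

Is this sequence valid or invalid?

Answer: invalid

Derivation:
After 1 (firstChild): table
After 2 (previousSibling): table (no-op, stayed)
After 3 (parentNode): label
After 4 (lastChild): title
After 5 (lastChild): ul
After 6 (nextSibling): ul (no-op, stayed)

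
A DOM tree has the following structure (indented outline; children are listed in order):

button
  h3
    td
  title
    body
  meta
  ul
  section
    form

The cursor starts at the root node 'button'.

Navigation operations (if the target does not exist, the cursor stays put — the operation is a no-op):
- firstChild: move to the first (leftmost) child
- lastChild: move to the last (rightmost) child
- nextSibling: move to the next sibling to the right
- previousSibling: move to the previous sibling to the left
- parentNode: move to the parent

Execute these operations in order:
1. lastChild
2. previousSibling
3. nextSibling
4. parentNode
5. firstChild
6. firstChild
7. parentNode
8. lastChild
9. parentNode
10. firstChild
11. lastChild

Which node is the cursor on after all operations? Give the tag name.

Answer: td

Derivation:
After 1 (lastChild): section
After 2 (previousSibling): ul
After 3 (nextSibling): section
After 4 (parentNode): button
After 5 (firstChild): h3
After 6 (firstChild): td
After 7 (parentNode): h3
After 8 (lastChild): td
After 9 (parentNode): h3
After 10 (firstChild): td
After 11 (lastChild): td (no-op, stayed)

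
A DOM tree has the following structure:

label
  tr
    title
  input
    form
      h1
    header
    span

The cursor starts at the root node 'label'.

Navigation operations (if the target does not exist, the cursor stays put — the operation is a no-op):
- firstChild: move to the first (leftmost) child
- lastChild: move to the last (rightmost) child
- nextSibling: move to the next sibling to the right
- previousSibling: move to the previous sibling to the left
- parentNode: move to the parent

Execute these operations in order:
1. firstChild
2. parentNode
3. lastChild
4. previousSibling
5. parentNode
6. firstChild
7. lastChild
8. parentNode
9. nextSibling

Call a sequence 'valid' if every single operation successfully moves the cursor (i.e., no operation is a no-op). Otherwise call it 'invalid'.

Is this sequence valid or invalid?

Answer: valid

Derivation:
After 1 (firstChild): tr
After 2 (parentNode): label
After 3 (lastChild): input
After 4 (previousSibling): tr
After 5 (parentNode): label
After 6 (firstChild): tr
After 7 (lastChild): title
After 8 (parentNode): tr
After 9 (nextSibling): input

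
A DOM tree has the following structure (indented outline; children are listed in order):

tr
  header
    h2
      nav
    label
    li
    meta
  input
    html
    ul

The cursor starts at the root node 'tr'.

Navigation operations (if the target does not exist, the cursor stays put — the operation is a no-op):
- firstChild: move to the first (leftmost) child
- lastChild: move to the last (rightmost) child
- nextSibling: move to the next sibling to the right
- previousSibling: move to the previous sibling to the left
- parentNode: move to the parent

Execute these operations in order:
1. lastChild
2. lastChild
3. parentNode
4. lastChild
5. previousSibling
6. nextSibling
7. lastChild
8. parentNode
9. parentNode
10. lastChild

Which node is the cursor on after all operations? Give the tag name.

After 1 (lastChild): input
After 2 (lastChild): ul
After 3 (parentNode): input
After 4 (lastChild): ul
After 5 (previousSibling): html
After 6 (nextSibling): ul
After 7 (lastChild): ul (no-op, stayed)
After 8 (parentNode): input
After 9 (parentNode): tr
After 10 (lastChild): input

Answer: input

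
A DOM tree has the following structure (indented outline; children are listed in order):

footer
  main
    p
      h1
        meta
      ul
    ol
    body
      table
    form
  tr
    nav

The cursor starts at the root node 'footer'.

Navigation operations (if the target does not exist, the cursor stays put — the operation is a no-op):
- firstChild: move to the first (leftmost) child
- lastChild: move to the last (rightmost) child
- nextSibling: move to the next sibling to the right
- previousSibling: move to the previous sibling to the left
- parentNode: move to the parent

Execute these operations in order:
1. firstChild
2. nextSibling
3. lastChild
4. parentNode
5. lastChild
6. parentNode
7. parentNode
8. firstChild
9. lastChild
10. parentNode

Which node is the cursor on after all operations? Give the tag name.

Answer: main

Derivation:
After 1 (firstChild): main
After 2 (nextSibling): tr
After 3 (lastChild): nav
After 4 (parentNode): tr
After 5 (lastChild): nav
After 6 (parentNode): tr
After 7 (parentNode): footer
After 8 (firstChild): main
After 9 (lastChild): form
After 10 (parentNode): main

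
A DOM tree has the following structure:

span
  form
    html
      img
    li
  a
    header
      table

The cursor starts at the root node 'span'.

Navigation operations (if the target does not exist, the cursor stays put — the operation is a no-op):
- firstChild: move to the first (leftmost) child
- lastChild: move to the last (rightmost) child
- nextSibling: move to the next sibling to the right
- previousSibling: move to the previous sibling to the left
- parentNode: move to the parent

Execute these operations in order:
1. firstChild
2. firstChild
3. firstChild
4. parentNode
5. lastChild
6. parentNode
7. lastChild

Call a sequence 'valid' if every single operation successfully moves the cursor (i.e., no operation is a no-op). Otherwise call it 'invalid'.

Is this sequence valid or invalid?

After 1 (firstChild): form
After 2 (firstChild): html
After 3 (firstChild): img
After 4 (parentNode): html
After 5 (lastChild): img
After 6 (parentNode): html
After 7 (lastChild): img

Answer: valid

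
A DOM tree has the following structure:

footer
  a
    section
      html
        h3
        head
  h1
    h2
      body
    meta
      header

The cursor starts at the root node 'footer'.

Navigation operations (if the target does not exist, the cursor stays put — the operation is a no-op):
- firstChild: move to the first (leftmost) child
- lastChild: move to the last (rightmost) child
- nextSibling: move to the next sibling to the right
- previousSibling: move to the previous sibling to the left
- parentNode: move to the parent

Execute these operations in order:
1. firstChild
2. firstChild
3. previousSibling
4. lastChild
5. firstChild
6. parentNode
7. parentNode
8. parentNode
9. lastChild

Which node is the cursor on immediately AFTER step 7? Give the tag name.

After 1 (firstChild): a
After 2 (firstChild): section
After 3 (previousSibling): section (no-op, stayed)
After 4 (lastChild): html
After 5 (firstChild): h3
After 6 (parentNode): html
After 7 (parentNode): section

Answer: section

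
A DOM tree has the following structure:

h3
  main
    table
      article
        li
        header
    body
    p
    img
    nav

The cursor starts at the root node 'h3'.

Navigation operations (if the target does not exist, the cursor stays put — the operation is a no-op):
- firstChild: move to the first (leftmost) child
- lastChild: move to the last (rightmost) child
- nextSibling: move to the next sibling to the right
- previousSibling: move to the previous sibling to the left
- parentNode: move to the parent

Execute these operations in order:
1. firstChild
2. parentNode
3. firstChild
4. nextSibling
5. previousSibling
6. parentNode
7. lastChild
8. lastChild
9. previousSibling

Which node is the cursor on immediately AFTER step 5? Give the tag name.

After 1 (firstChild): main
After 2 (parentNode): h3
After 3 (firstChild): main
After 4 (nextSibling): main (no-op, stayed)
After 5 (previousSibling): main (no-op, stayed)

Answer: main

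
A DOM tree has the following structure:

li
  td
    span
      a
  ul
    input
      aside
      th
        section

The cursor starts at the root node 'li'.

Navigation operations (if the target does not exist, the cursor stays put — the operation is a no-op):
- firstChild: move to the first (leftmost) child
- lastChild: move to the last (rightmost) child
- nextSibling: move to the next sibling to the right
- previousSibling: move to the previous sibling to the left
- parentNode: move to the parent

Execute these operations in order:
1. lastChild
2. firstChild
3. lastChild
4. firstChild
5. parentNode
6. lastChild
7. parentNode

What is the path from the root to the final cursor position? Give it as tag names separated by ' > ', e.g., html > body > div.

After 1 (lastChild): ul
After 2 (firstChild): input
After 3 (lastChild): th
After 4 (firstChild): section
After 5 (parentNode): th
After 6 (lastChild): section
After 7 (parentNode): th

Answer: li > ul > input > th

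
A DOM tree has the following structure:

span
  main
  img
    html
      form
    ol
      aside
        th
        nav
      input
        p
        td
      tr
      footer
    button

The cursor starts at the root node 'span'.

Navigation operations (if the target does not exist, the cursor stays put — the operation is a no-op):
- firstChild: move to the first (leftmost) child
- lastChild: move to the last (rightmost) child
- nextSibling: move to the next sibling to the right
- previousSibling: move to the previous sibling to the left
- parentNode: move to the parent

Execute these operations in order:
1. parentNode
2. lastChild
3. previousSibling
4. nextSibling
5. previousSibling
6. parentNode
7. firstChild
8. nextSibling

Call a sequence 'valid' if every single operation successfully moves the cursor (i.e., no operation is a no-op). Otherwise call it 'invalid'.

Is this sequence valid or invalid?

After 1 (parentNode): span (no-op, stayed)
After 2 (lastChild): img
After 3 (previousSibling): main
After 4 (nextSibling): img
After 5 (previousSibling): main
After 6 (parentNode): span
After 7 (firstChild): main
After 8 (nextSibling): img

Answer: invalid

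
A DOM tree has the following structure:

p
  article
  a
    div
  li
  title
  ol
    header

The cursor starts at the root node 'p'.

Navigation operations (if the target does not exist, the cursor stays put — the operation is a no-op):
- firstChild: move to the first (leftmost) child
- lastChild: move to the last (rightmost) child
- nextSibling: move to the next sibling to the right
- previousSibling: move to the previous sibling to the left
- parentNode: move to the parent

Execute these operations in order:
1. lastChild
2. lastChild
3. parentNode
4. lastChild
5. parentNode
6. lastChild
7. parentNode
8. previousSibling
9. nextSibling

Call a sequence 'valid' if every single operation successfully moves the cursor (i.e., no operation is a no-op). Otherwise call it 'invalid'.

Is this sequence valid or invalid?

After 1 (lastChild): ol
After 2 (lastChild): header
After 3 (parentNode): ol
After 4 (lastChild): header
After 5 (parentNode): ol
After 6 (lastChild): header
After 7 (parentNode): ol
After 8 (previousSibling): title
After 9 (nextSibling): ol

Answer: valid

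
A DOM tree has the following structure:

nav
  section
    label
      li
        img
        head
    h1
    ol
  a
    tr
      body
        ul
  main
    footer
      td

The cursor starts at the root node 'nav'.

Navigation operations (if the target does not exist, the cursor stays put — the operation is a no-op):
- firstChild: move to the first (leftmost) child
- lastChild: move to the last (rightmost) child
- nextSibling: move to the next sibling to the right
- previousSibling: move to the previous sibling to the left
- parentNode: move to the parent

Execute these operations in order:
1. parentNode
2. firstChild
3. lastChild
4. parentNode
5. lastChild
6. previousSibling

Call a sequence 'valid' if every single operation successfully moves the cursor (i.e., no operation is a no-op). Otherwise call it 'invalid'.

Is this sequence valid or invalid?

Answer: invalid

Derivation:
After 1 (parentNode): nav (no-op, stayed)
After 2 (firstChild): section
After 3 (lastChild): ol
After 4 (parentNode): section
After 5 (lastChild): ol
After 6 (previousSibling): h1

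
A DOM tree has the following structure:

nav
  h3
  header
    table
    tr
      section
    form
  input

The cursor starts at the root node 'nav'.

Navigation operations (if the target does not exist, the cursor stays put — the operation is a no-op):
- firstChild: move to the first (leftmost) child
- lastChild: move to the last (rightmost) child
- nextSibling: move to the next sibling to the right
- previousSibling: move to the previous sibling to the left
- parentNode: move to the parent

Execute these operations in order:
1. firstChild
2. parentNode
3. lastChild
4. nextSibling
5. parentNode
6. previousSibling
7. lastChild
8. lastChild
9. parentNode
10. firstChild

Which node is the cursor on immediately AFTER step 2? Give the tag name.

After 1 (firstChild): h3
After 2 (parentNode): nav

Answer: nav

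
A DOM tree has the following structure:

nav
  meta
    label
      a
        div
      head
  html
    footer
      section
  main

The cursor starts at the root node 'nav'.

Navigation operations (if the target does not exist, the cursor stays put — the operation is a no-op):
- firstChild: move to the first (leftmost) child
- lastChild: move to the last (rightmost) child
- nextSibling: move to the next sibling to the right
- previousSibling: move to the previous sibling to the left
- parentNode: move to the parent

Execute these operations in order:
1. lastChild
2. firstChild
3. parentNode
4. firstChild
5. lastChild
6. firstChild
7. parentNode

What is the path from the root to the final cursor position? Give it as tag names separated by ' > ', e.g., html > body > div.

After 1 (lastChild): main
After 2 (firstChild): main (no-op, stayed)
After 3 (parentNode): nav
After 4 (firstChild): meta
After 5 (lastChild): label
After 6 (firstChild): a
After 7 (parentNode): label

Answer: nav > meta > label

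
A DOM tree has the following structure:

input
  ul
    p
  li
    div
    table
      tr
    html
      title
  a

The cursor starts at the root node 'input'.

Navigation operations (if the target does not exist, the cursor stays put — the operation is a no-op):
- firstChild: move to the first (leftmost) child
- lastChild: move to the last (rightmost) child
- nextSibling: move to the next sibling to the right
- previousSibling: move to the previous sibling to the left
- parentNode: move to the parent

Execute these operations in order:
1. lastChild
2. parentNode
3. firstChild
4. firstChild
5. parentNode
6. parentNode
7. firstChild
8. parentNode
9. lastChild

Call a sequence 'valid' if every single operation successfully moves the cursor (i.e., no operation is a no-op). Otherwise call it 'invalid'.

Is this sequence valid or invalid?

After 1 (lastChild): a
After 2 (parentNode): input
After 3 (firstChild): ul
After 4 (firstChild): p
After 5 (parentNode): ul
After 6 (parentNode): input
After 7 (firstChild): ul
After 8 (parentNode): input
After 9 (lastChild): a

Answer: valid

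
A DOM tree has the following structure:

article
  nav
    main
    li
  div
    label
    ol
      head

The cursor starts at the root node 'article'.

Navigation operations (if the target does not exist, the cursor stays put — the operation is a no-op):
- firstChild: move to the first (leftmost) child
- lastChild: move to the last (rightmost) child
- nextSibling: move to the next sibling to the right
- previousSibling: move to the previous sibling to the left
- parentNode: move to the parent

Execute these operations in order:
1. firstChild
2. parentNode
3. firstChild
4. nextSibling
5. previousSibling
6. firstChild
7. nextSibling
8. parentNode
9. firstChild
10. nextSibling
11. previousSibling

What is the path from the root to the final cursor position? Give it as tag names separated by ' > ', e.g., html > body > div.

After 1 (firstChild): nav
After 2 (parentNode): article
After 3 (firstChild): nav
After 4 (nextSibling): div
After 5 (previousSibling): nav
After 6 (firstChild): main
After 7 (nextSibling): li
After 8 (parentNode): nav
After 9 (firstChild): main
After 10 (nextSibling): li
After 11 (previousSibling): main

Answer: article > nav > main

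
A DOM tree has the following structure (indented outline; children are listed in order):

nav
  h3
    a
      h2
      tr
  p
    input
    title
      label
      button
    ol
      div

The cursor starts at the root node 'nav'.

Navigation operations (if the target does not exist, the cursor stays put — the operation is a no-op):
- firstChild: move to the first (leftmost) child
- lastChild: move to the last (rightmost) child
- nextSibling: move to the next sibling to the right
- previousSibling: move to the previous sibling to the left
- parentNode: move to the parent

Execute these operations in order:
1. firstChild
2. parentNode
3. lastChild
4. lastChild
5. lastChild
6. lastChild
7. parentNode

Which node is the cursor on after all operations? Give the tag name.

After 1 (firstChild): h3
After 2 (parentNode): nav
After 3 (lastChild): p
After 4 (lastChild): ol
After 5 (lastChild): div
After 6 (lastChild): div (no-op, stayed)
After 7 (parentNode): ol

Answer: ol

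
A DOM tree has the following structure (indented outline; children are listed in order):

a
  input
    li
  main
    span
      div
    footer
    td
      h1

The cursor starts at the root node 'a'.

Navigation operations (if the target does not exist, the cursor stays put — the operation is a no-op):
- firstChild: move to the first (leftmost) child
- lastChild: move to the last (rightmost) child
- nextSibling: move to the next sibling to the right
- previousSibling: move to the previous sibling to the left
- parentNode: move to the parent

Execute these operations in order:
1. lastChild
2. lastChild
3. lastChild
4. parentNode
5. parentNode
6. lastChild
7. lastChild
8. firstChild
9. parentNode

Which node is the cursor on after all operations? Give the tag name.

After 1 (lastChild): main
After 2 (lastChild): td
After 3 (lastChild): h1
After 4 (parentNode): td
After 5 (parentNode): main
After 6 (lastChild): td
After 7 (lastChild): h1
After 8 (firstChild): h1 (no-op, stayed)
After 9 (parentNode): td

Answer: td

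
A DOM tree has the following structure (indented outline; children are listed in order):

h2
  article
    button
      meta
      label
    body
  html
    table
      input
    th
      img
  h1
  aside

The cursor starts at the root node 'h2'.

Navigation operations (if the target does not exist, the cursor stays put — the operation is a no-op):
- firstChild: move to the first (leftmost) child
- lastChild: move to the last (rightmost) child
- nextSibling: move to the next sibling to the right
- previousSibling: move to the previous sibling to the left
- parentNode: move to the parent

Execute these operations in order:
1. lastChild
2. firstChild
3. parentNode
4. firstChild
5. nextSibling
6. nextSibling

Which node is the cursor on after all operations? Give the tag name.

Answer: h1

Derivation:
After 1 (lastChild): aside
After 2 (firstChild): aside (no-op, stayed)
After 3 (parentNode): h2
After 4 (firstChild): article
After 5 (nextSibling): html
After 6 (nextSibling): h1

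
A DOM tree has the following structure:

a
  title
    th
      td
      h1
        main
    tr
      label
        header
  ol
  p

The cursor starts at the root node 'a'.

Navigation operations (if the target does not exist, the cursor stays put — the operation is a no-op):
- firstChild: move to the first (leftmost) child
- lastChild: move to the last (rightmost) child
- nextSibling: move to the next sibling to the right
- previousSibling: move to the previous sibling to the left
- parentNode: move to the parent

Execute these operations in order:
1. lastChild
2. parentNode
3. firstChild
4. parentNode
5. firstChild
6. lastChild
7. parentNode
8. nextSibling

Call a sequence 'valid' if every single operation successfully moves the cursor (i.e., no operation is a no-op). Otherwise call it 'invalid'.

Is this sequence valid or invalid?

After 1 (lastChild): p
After 2 (parentNode): a
After 3 (firstChild): title
After 4 (parentNode): a
After 5 (firstChild): title
After 6 (lastChild): tr
After 7 (parentNode): title
After 8 (nextSibling): ol

Answer: valid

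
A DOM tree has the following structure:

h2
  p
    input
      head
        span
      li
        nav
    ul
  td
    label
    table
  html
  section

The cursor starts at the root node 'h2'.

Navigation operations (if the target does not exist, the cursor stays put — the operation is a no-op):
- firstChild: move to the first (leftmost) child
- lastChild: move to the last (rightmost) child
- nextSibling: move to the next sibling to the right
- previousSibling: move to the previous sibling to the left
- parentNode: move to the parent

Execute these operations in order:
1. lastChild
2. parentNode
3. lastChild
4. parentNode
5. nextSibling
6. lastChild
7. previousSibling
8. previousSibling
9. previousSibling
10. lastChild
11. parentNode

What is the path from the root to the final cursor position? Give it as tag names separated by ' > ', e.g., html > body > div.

After 1 (lastChild): section
After 2 (parentNode): h2
After 3 (lastChild): section
After 4 (parentNode): h2
After 5 (nextSibling): h2 (no-op, stayed)
After 6 (lastChild): section
After 7 (previousSibling): html
After 8 (previousSibling): td
After 9 (previousSibling): p
After 10 (lastChild): ul
After 11 (parentNode): p

Answer: h2 > p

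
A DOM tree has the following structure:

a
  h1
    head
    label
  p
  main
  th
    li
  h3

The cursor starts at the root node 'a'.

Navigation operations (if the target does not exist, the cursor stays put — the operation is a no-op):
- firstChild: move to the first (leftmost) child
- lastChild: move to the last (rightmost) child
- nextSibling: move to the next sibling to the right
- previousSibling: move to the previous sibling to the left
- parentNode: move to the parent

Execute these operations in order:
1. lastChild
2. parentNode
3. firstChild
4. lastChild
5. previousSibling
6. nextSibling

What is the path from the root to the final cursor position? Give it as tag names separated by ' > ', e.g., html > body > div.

Answer: a > h1 > label

Derivation:
After 1 (lastChild): h3
After 2 (parentNode): a
After 3 (firstChild): h1
After 4 (lastChild): label
After 5 (previousSibling): head
After 6 (nextSibling): label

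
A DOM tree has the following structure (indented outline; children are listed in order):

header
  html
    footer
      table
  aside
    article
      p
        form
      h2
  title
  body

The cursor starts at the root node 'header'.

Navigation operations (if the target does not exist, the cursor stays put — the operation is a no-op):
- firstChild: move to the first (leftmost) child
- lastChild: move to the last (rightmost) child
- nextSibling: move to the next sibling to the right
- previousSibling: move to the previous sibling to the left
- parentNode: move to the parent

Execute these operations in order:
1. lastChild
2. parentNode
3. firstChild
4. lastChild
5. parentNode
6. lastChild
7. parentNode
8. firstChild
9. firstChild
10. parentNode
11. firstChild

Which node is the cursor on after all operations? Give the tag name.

After 1 (lastChild): body
After 2 (parentNode): header
After 3 (firstChild): html
After 4 (lastChild): footer
After 5 (parentNode): html
After 6 (lastChild): footer
After 7 (parentNode): html
After 8 (firstChild): footer
After 9 (firstChild): table
After 10 (parentNode): footer
After 11 (firstChild): table

Answer: table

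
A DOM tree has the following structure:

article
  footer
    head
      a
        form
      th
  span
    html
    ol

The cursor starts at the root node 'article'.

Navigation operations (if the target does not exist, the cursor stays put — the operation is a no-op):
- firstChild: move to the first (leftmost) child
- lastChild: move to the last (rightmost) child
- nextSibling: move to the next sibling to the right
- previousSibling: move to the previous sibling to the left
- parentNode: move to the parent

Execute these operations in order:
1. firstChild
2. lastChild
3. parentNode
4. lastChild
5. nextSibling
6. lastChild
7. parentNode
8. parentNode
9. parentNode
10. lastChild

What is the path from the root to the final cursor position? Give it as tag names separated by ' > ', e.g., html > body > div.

After 1 (firstChild): footer
After 2 (lastChild): head
After 3 (parentNode): footer
After 4 (lastChild): head
After 5 (nextSibling): head (no-op, stayed)
After 6 (lastChild): th
After 7 (parentNode): head
After 8 (parentNode): footer
After 9 (parentNode): article
After 10 (lastChild): span

Answer: article > span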